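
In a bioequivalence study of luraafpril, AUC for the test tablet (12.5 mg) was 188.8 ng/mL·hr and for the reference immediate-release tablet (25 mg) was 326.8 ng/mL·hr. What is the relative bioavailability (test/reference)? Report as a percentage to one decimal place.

F_rel = (AUC_test/D_test) / (AUC_ref/D_ref)
      = (188.8/12.5) / (326.8/25)
      = 15.104 / 13.072 = 1.1554 = 115.54%

F_rel = 115.5%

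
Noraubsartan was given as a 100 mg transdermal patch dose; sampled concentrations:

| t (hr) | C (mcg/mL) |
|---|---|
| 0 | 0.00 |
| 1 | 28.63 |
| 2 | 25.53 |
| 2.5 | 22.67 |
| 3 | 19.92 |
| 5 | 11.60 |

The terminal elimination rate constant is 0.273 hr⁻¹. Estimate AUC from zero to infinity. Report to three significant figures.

AUC = 138 mcg/mL·hr

Trapezoidal AUC_0→5:
  [0→1]: (0.00+28.63)/2 × 1 = 14.315
  [1→2]: (28.63+25.53)/2 × 1 = 27.08
  [2→2.5]: (25.53+22.67)/2 × 0.5 = 12.05
  [2.5→3]: (22.67+19.92)/2 × 0.5 = 10.6475
  [3→5]: (19.92+11.60)/2 × 2 = 31.52
  Sum = 95.6125 mcg/mL·hr
Extrapolated tail: C_last / k_e = 11.60 / 0.273 = 42.491
AUC_0→∞ = 95.6125 + 42.491 = 138.1035 mcg/mL·hr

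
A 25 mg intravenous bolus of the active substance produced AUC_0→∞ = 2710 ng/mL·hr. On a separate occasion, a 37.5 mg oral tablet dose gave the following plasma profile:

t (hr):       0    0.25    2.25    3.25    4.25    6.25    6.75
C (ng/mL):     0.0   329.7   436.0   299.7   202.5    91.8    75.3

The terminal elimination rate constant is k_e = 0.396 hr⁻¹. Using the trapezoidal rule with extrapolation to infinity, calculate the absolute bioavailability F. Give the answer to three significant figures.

F = 0.480

Trapezoidal AUC_0→6.75 (oral tablet):
  [0→0.25]: (0.0+329.7)/2 × 0.25 = 41.2125
  [0.25→2.25]: (329.7+436.0)/2 × 2 = 765.7
  [2.25→3.25]: (436.0+299.7)/2 × 1 = 367.85
  [3.25→4.25]: (299.7+202.5)/2 × 1 = 251.1
  [4.25→6.25]: (202.5+91.8)/2 × 2 = 294.3
  [6.25→6.75]: (91.8+75.3)/2 × 0.5 = 41.775
  Sum = 1761.9375 ng/mL·hr
Tail: C_last/k_e = 75.3/0.396 = 190.152
AUC_0→∞ (oral tablet) = 1761.9375 + 190.152 = 1952.0895 ng/mL·hr
F = (AUC_ev/D_ev)/(AUC_iv/D_iv) = (1952.0895/37.5)/(2710/25) = 52.05572/108.4 = 0.4802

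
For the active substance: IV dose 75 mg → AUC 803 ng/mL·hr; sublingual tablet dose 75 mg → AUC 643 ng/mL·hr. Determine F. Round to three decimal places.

F = (AUC_ev / D_ev) / (AUC_iv / D_iv)
  = (643/75) / (803/75)
  = 8.57333 / 10.7067 = 0.8007

F = 0.801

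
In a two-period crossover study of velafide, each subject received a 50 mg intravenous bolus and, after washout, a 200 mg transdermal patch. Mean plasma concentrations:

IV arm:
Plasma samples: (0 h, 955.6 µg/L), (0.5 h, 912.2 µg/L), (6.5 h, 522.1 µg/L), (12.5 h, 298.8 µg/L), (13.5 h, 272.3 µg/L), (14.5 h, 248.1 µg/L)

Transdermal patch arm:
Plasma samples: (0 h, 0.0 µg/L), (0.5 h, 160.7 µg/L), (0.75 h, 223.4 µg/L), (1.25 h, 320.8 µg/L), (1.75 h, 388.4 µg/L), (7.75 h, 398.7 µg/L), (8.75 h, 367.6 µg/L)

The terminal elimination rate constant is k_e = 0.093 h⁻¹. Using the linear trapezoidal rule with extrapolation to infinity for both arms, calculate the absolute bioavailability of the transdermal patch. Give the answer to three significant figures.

F = 0.170

Trapezoidal AUC_0→14.5 (IV):
  [0→0.5]: (955.6+912.2)/2 × 0.5 = 466.95
  [0.5→6.5]: (912.2+522.1)/2 × 6 = 4302.9
  [6.5→12.5]: (522.1+298.8)/2 × 6 = 2462.7
  [12.5→13.5]: (298.8+272.3)/2 × 1 = 285.55
  [13.5→14.5]: (272.3+248.1)/2 × 1 = 260.2
  Sum = 7778.3 µg/L·h
IV tail: 248.1/0.093 = 2667.742; AUC_iv,0→∞ = 7778.3 + 2667.742 = 10446.042 µg/L·h
Trapezoidal AUC_0→8.75 (transdermal patch):
  [0→0.5]: (0.0+160.7)/2 × 0.5 = 40.175
  [0.5→0.75]: (160.7+223.4)/2 × 0.25 = 48.0125
  [0.75→1.25]: (223.4+320.8)/2 × 0.5 = 136.05
  [1.25→1.75]: (320.8+388.4)/2 × 0.5 = 177.3
  [1.75→7.75]: (388.4+398.7)/2 × 6 = 2361.3
  [7.75→8.75]: (398.7+367.6)/2 × 1 = 383.15
  Sum = 3145.9875 µg/L·h
transdermal patch tail: 367.6/0.093 = 3952.688; AUC_ev,0→∞ = 3145.9875 + 3952.688 = 7098.6755 µg/L·h
F = (AUC_ev/D_ev)/(AUC_iv/D_iv) = (7098.6755/200)/(10446.042/50) = 35.4934/208.92084 = 0.1699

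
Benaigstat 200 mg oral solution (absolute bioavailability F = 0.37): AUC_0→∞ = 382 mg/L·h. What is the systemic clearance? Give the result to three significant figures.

CL = F × Dose / AUC_0→∞
   = 0.37 × 200 / 382 = 0.193717 L/h

CL = 0.194 L/h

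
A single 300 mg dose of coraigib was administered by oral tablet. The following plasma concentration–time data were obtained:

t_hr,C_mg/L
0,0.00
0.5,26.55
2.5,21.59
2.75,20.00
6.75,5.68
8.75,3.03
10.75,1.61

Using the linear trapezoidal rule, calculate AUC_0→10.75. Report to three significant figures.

AUC = 125 mg/L·hr

Trapezoidal AUC_0→10.75:
  [0→0.5]: (0.00+26.55)/2 × 0.5 = 6.6375
  [0.5→2.5]: (26.55+21.59)/2 × 2 = 48.14
  [2.5→2.75]: (21.59+20.00)/2 × 0.25 = 5.19875
  [2.75→6.75]: (20.00+5.68)/2 × 4 = 51.36
  [6.75→8.75]: (5.68+3.03)/2 × 2 = 8.71
  [8.75→10.75]: (3.03+1.61)/2 × 2 = 4.64
  Sum = 124.68625 mg/L·hr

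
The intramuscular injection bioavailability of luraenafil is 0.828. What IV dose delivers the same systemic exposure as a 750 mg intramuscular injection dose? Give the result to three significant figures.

D_iv = 621 mg

Systemic exposure from an extravascular dose = F × D_ev, so the equivalent IV dose is F × D_ev.
D_iv = F × D_ev = 0.828 × 750 = 621 mg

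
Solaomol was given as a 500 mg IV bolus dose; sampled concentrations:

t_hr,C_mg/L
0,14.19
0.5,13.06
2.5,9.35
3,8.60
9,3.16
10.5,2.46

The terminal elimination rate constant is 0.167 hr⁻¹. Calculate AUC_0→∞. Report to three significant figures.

Trapezoidal AUC_0→10.5:
  [0→0.5]: (14.19+13.06)/2 × 0.5 = 6.8125
  [0.5→2.5]: (13.06+9.35)/2 × 2 = 22.41
  [2.5→3]: (9.35+8.60)/2 × 0.5 = 4.4875
  [3→9]: (8.60+3.16)/2 × 6 = 35.28
  [9→10.5]: (3.16+2.46)/2 × 1.5 = 4.215
  Sum = 73.205 mg/L·hr
Extrapolated tail: C_last / k_e = 2.46 / 0.167 = 14.731
AUC_0→∞ = 73.205 + 14.731 = 87.936 mg/L·hr

AUC = 87.9 mg/L·hr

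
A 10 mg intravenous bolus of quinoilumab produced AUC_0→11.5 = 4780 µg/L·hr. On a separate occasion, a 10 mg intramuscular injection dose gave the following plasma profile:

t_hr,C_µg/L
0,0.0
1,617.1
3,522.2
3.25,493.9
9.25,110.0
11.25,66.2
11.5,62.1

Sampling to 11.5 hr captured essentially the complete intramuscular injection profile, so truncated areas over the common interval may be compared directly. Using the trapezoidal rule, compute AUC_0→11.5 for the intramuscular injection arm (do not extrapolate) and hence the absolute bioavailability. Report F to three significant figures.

F = 0.749

Trapezoidal AUC_0→11.5 (intramuscular injection):
  [0→1]: (0.0+617.1)/2 × 1 = 308.55
  [1→3]: (617.1+522.2)/2 × 2 = 1139.3
  [3→3.25]: (522.2+493.9)/2 × 0.25 = 127.0125
  [3.25→9.25]: (493.9+110.0)/2 × 6 = 1811.7
  [9.25→11.25]: (110.0+66.2)/2 × 2 = 176.2
  [11.25→11.5]: (66.2+62.1)/2 × 0.25 = 16.0375
  Sum = 3578.8 µg/L·hr
F = (AUC_ev/D_ev)/(AUC_iv/D_iv) = (3578.8/10)/(4780/10) = 357.88/478 = 0.7487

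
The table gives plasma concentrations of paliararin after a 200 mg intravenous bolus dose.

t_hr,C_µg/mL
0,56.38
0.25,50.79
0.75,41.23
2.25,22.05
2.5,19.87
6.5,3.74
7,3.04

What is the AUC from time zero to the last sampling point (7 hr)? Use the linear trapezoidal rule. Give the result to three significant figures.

Trapezoidal AUC_0→7:
  [0→0.25]: (56.38+50.79)/2 × 0.25 = 13.39625
  [0.25→0.75]: (50.79+41.23)/2 × 0.5 = 23.005
  [0.75→2.25]: (41.23+22.05)/2 × 1.5 = 47.46
  [2.25→2.5]: (22.05+19.87)/2 × 0.25 = 5.24
  [2.5→6.5]: (19.87+3.74)/2 × 4 = 47.22
  [6.5→7]: (3.74+3.04)/2 × 0.5 = 1.695
  Sum = 138.01625 µg/mL·hr

AUC = 138 µg/mL·hr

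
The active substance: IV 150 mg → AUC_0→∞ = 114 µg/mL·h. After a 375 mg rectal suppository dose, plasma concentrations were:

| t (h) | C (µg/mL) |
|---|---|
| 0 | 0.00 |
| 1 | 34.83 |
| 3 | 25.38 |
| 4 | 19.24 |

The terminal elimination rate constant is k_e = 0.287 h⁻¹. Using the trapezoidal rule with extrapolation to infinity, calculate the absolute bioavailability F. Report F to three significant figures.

Trapezoidal AUC_0→4 (rectal suppository):
  [0→1]: (0.00+34.83)/2 × 1 = 17.415
  [1→3]: (34.83+25.38)/2 × 2 = 60.21
  [3→4]: (25.38+19.24)/2 × 1 = 22.31
  Sum = 99.935 µg/mL·h
Tail: C_last/k_e = 19.24/0.287 = 67.038
AUC_0→∞ (rectal suppository) = 99.935 + 67.038 = 166.973 µg/mL·h
F = (AUC_ev/D_ev)/(AUC_iv/D_iv) = (166.973/375)/(114/150) = 0.445261/0.76 = 0.5859

F = 0.586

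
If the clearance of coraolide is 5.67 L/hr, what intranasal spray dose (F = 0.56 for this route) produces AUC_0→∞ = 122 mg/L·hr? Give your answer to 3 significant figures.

Dose = 1240 mg

Dose = CL × AUC_0→∞ / F
     = 5.67 × 122 / 0.56 = 1235.25 mg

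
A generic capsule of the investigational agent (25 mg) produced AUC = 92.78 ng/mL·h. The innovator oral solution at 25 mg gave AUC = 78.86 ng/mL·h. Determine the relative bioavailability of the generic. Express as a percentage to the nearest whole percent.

F_rel = (AUC_test/D_test) / (AUC_ref/D_ref)
      = (92.78/25) / (78.86/25)
      = 3.7112 / 3.1544 = 1.1765 = 117.65%

F_rel = 118%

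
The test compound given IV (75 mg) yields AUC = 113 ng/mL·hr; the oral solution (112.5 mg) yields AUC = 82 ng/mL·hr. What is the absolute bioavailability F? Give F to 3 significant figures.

F = 0.484

F = (AUC_ev / D_ev) / (AUC_iv / D_iv)
  = (82/112.5) / (113/75)
  = 0.728889 / 1.50667 = 0.4838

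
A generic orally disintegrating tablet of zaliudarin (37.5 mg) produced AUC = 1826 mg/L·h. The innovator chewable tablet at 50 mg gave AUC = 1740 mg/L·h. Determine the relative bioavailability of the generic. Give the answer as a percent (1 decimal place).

F_rel = (AUC_test/D_test) / (AUC_ref/D_ref)
      = (1826/37.5) / (1740/50)
      = 48.6933 / 34.8 = 1.3992 = 139.92%

F_rel = 139.9%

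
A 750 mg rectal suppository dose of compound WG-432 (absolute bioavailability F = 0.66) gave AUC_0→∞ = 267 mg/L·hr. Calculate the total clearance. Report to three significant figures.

CL = F × Dose / AUC_0→∞
   = 0.66 × 750 / 267 = 1.85393 L/hr

CL = 1.85 L/hr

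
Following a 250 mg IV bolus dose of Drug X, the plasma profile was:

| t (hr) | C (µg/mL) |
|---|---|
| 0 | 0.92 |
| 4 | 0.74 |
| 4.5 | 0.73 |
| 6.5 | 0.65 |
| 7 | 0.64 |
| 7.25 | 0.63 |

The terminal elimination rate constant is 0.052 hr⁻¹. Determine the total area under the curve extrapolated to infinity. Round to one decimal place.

Trapezoidal AUC_0→7.25:
  [0→4]: (0.92+0.74)/2 × 4 = 3.32
  [4→4.5]: (0.74+0.73)/2 × 0.5 = 0.3675
  [4.5→6.5]: (0.73+0.65)/2 × 2 = 1.38
  [6.5→7]: (0.65+0.64)/2 × 0.5 = 0.3225
  [7→7.25]: (0.64+0.63)/2 × 0.25 = 0.15875
  Sum = 5.54875 µg/mL·hr
Extrapolated tail: C_last / k_e = 0.63 / 0.052 = 12.115
AUC_0→∞ = 5.54875 + 12.115 = 17.66375 µg/mL·hr

AUC = 17.7 µg/mL·hr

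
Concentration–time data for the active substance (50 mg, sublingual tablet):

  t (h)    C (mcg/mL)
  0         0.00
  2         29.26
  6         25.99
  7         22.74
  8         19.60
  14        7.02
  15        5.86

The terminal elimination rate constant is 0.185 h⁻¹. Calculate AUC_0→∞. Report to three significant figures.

Trapezoidal AUC_0→15:
  [0→2]: (0.00+29.26)/2 × 2 = 29.26
  [2→6]: (29.26+25.99)/2 × 4 = 110.5
  [6→7]: (25.99+22.74)/2 × 1 = 24.365
  [7→8]: (22.74+19.60)/2 × 1 = 21.17
  [8→14]: (19.60+7.02)/2 × 6 = 79.86
  [14→15]: (7.02+5.86)/2 × 1 = 6.44
  Sum = 271.595 mcg/mL·h
Extrapolated tail: C_last / k_e = 5.86 / 0.185 = 31.676
AUC_0→∞ = 271.595 + 31.676 = 303.271 mcg/mL·h

AUC = 303 mcg/mL·h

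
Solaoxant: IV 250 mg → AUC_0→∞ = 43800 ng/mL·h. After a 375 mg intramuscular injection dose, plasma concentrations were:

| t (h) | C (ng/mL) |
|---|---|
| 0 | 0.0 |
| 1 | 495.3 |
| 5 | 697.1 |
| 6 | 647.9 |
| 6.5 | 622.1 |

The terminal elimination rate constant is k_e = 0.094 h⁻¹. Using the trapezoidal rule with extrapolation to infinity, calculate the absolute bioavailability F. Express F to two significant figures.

F = 0.16

Trapezoidal AUC_0→6.5 (intramuscular injection):
  [0→1]: (0.0+495.3)/2 × 1 = 247.65
  [1→5]: (495.3+697.1)/2 × 4 = 2384.8
  [5→6]: (697.1+647.9)/2 × 1 = 672.5
  [6→6.5]: (647.9+622.1)/2 × 0.5 = 317.5
  Sum = 3622.45 ng/mL·h
Tail: C_last/k_e = 622.1/0.094 = 6618.085
AUC_0→∞ (intramuscular injection) = 3622.45 + 6618.085 = 10240.535 ng/mL·h
F = (AUC_ev/D_ev)/(AUC_iv/D_iv) = (10240.535/375)/(43800/250) = 27.3081/175.2 = 0.1559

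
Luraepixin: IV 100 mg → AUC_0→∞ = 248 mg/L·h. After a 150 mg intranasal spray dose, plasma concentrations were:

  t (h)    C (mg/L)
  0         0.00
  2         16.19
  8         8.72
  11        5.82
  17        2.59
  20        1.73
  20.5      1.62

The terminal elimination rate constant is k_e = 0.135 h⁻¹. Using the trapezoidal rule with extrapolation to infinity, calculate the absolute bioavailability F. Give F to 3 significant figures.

F = 0.423

Trapezoidal AUC_0→20.5 (intranasal spray):
  [0→2]: (0.00+16.19)/2 × 2 = 16.19
  [2→8]: (16.19+8.72)/2 × 6 = 74.73
  [8→11]: (8.72+5.82)/2 × 3 = 21.81
  [11→17]: (5.82+2.59)/2 × 6 = 25.23
  [17→20]: (2.59+1.73)/2 × 3 = 6.48
  [20→20.5]: (1.73+1.62)/2 × 0.5 = 0.8375
  Sum = 145.2775 mg/L·h
Tail: C_last/k_e = 1.62/0.135 = 12.000
AUC_0→∞ (intranasal spray) = 145.2775 + 12.000 = 157.2775 mg/L·h
F = (AUC_ev/D_ev)/(AUC_iv/D_iv) = (157.2775/150)/(248/100) = 1.04852/2.48 = 0.4228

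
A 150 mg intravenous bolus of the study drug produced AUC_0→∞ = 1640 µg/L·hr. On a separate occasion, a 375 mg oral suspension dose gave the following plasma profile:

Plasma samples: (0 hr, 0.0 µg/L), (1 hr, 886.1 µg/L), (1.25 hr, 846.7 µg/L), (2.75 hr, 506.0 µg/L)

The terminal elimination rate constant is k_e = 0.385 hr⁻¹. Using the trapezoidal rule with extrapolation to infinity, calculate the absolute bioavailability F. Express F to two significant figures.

Trapezoidal AUC_0→2.75 (oral suspension):
  [0→1]: (0.0+886.1)/2 × 1 = 443.05
  [1→1.25]: (886.1+846.7)/2 × 0.25 = 216.6
  [1.25→2.75]: (846.7+506.0)/2 × 1.5 = 1014.525
  Sum = 1674.175 µg/L·hr
Tail: C_last/k_e = 506.0/0.385 = 1314.286
AUC_0→∞ (oral suspension) = 1674.175 + 1314.286 = 2988.461 µg/L·hr
F = (AUC_ev/D_ev)/(AUC_iv/D_iv) = (2988.461/375)/(1640/150) = 7.96923/10.9333 = 0.7289

F = 0.73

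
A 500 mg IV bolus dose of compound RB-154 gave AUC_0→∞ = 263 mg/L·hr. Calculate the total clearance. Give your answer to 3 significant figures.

CL = Dose_iv / AUC_0→∞
   = 500 / 263 = 1.90114 L/hr

CL = 1.90 L/hr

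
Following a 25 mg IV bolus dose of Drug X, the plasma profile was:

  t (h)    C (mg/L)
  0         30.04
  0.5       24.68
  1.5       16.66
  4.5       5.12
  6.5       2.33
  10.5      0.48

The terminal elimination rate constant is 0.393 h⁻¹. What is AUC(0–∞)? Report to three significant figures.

AUC = 81.3 mg/L·h

Trapezoidal AUC_0→10.5:
  [0→0.5]: (30.04+24.68)/2 × 0.5 = 13.68
  [0.5→1.5]: (24.68+16.66)/2 × 1 = 20.67
  [1.5→4.5]: (16.66+5.12)/2 × 3 = 32.67
  [4.5→6.5]: (5.12+2.33)/2 × 2 = 7.45
  [6.5→10.5]: (2.33+0.48)/2 × 4 = 5.62
  Sum = 80.09 mg/L·h
Extrapolated tail: C_last / k_e = 0.48 / 0.393 = 1.221
AUC_0→∞ = 80.09 + 1.221 = 81.311 mg/L·h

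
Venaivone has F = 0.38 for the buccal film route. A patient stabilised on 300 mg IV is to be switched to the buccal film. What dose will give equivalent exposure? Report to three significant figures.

D_buccal = 789 mg

For equal systemic exposure: F × D_ev = D_iv
D_ev = D_iv / F = 300 / 0.38 = 789.474 mg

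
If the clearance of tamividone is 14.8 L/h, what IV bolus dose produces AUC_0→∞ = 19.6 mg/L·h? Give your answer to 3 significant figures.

Dose_iv = CL × AUC_0→∞
     = 14.8 × 19.6 = 290.08 mg

Dose = 290 mg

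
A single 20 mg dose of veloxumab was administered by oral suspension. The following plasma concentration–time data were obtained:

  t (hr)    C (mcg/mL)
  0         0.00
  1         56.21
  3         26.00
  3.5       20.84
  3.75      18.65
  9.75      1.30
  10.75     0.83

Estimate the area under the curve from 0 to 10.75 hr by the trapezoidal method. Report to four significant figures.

Trapezoidal AUC_0→10.75:
  [0→1]: (0.00+56.21)/2 × 1 = 28.105
  [1→3]: (56.21+26.00)/2 × 2 = 82.21
  [3→3.5]: (26.00+20.84)/2 × 0.5 = 11.71
  [3.5→3.75]: (20.84+18.65)/2 × 0.25 = 4.93625
  [3.75→9.75]: (18.65+1.30)/2 × 6 = 59.85
  [9.75→10.75]: (1.30+0.83)/2 × 1 = 1.065
  Sum = 187.87625 mcg/mL·hr

AUC = 187.9 mcg/mL·hr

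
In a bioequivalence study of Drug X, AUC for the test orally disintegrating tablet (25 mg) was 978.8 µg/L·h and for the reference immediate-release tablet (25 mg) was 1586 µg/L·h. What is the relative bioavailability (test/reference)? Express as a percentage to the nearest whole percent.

F_rel = 62%

F_rel = (AUC_test/D_test) / (AUC_ref/D_ref)
      = (978.8/25) / (1586/25)
      = 39.152 / 63.44 = 0.6172 = 61.72%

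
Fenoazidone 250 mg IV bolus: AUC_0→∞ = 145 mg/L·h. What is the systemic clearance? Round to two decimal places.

CL = Dose_iv / AUC_0→∞
   = 250 / 145 = 1.72414 L/h

CL = 1.72 L/h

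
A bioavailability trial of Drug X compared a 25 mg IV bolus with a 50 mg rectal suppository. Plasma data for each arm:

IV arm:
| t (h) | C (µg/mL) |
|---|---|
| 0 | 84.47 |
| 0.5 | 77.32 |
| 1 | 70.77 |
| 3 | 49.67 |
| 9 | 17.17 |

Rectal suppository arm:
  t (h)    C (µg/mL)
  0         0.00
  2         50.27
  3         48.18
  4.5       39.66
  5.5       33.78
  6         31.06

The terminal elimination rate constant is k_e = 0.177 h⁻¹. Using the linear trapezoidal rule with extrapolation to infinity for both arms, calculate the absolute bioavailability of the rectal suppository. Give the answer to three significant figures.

Trapezoidal AUC_0→9 (IV):
  [0→0.5]: (84.47+77.32)/2 × 0.5 = 40.4475
  [0.5→1]: (77.32+70.77)/2 × 0.5 = 37.0225
  [1→3]: (70.77+49.67)/2 × 2 = 120.44
  [3→9]: (49.67+17.17)/2 × 6 = 200.52
  Sum = 398.43 µg/mL·h
IV tail: 17.17/0.177 = 97.006; AUC_iv,0→∞ = 398.43 + 97.006 = 495.436 µg/mL·h
Trapezoidal AUC_0→6 (rectal suppository):
  [0→2]: (0.00+50.27)/2 × 2 = 50.27
  [2→3]: (50.27+48.18)/2 × 1 = 49.225
  [3→4.5]: (48.18+39.66)/2 × 1.5 = 65.88
  [4.5→5.5]: (39.66+33.78)/2 × 1 = 36.72
  [5.5→6]: (33.78+31.06)/2 × 0.5 = 16.21
  Sum = 218.305 µg/mL·h
rectal suppository tail: 31.06/0.177 = 175.480; AUC_ev,0→∞ = 218.305 + 175.480 = 393.785 µg/mL·h
F = (AUC_ev/D_ev)/(AUC_iv/D_iv) = (393.785/50)/(495.436/25) = 7.8757/19.81744 = 0.3974

F = 0.397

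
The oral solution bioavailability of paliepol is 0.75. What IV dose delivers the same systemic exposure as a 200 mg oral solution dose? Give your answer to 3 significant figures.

Systemic exposure from an extravascular dose = F × D_ev, so the equivalent IV dose is F × D_ev.
D_iv = F × D_ev = 0.75 × 200 = 150 mg

D_iv = 150 mg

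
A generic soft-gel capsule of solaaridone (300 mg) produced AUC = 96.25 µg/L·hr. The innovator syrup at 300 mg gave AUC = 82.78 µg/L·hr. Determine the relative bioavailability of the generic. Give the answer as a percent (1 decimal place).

F_rel = 116.3%

F_rel = (AUC_test/D_test) / (AUC_ref/D_ref)
      = (96.25/300) / (82.78/300)
      = 0.320833 / 0.275933 = 1.1627 = 116.27%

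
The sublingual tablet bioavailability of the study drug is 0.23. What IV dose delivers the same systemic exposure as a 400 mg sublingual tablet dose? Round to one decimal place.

Systemic exposure from an extravascular dose = F × D_ev, so the equivalent IV dose is F × D_ev.
D_iv = F × D_ev = 0.23 × 400 = 92 mg

D_iv = 92.0 mg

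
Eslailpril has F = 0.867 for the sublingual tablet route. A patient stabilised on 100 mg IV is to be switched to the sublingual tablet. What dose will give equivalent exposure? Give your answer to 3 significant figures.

D_sublingual = 115 mg

For equal systemic exposure: F × D_ev = D_iv
D_ev = D_iv / F = 100 / 0.867 = 115.34 mg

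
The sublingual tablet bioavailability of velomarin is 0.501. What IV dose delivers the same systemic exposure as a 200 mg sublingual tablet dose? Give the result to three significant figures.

D_iv = 100 mg

Systemic exposure from an extravascular dose = F × D_ev, so the equivalent IV dose is F × D_ev.
D_iv = F × D_ev = 0.501 × 200 = 100.2 mg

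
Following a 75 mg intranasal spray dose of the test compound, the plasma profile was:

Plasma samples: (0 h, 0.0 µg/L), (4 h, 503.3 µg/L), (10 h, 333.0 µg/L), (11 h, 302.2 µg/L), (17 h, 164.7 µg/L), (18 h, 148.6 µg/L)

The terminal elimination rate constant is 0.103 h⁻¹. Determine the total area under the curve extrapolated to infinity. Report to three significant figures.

Trapezoidal AUC_0→18:
  [0→4]: (0.0+503.3)/2 × 4 = 1006.6
  [4→10]: (503.3+333.0)/2 × 6 = 2508.9
  [10→11]: (333.0+302.2)/2 × 1 = 317.6
  [11→17]: (302.2+164.7)/2 × 6 = 1400.7
  [17→18]: (164.7+148.6)/2 × 1 = 156.65
  Sum = 5390.45 µg/L·h
Extrapolated tail: C_last / k_e = 148.6 / 0.103 = 1442.718
AUC_0→∞ = 5390.45 + 1442.718 = 6833.168 µg/L·h

AUC = 6830 µg/L·h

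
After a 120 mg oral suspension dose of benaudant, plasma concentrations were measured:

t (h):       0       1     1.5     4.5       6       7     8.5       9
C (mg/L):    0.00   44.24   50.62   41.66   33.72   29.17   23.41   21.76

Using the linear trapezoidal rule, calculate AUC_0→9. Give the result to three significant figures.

AUC = 323 mg/L·h

Trapezoidal AUC_0→9:
  [0→1]: (0.00+44.24)/2 × 1 = 22.12
  [1→1.5]: (44.24+50.62)/2 × 0.5 = 23.715
  [1.5→4.5]: (50.62+41.66)/2 × 3 = 138.42
  [4.5→6]: (41.66+33.72)/2 × 1.5 = 56.535
  [6→7]: (33.72+29.17)/2 × 1 = 31.445
  [7→8.5]: (29.17+23.41)/2 × 1.5 = 39.435
  [8.5→9]: (23.41+21.76)/2 × 0.5 = 11.2925
  Sum = 322.9625 mg/L·h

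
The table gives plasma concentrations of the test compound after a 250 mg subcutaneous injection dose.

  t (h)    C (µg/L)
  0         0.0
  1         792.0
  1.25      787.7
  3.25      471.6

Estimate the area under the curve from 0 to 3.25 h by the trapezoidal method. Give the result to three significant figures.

Trapezoidal AUC_0→3.25:
  [0→1]: (0.0+792.0)/2 × 1 = 396.0
  [1→1.25]: (792.0+787.7)/2 × 0.25 = 197.4625
  [1.25→3.25]: (787.7+471.6)/2 × 2 = 1259.3
  Sum = 1852.7625 µg/L·h

AUC = 1850 µg/L·h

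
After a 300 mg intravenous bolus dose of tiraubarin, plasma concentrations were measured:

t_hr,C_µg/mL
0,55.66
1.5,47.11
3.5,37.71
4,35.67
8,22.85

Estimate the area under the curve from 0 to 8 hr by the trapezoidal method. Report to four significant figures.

Trapezoidal AUC_0→8:
  [0→1.5]: (55.66+47.11)/2 × 1.5 = 77.0775
  [1.5→3.5]: (47.11+37.71)/2 × 2 = 84.82
  [3.5→4]: (37.71+35.67)/2 × 0.5 = 18.345
  [4→8]: (35.67+22.85)/2 × 4 = 117.04
  Sum = 297.2825 µg/mL·hr

AUC = 297.3 µg/mL·hr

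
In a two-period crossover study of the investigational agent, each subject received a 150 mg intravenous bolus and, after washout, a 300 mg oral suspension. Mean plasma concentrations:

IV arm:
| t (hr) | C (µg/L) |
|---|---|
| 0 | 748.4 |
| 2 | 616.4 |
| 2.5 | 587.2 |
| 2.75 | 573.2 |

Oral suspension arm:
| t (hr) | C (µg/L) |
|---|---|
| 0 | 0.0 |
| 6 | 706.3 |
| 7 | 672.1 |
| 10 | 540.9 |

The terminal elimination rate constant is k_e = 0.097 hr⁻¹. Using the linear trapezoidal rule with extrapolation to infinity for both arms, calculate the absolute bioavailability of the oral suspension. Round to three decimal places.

Trapezoidal AUC_0→2.75 (IV):
  [0→2]: (748.4+616.4)/2 × 2 = 1364.8
  [2→2.5]: (616.4+587.2)/2 × 0.5 = 300.9
  [2.5→2.75]: (587.2+573.2)/2 × 0.25 = 145.05
  Sum = 1810.75 µg/L·hr
IV tail: 573.2/0.097 = 5909.278; AUC_iv,0→∞ = 1810.75 + 5909.278 = 7720.028 µg/L·hr
Trapezoidal AUC_0→10 (oral suspension):
  [0→6]: (0.0+706.3)/2 × 6 = 2118.9
  [6→7]: (706.3+672.1)/2 × 1 = 689.2
  [7→10]: (672.1+540.9)/2 × 3 = 1819.5
  Sum = 4627.6 µg/L·hr
oral suspension tail: 540.9/0.097 = 5576.289; AUC_ev,0→∞ = 4627.6 + 5576.289 = 10203.889 µg/L·hr
F = (AUC_ev/D_ev)/(AUC_iv/D_iv) = (10203.889/300)/(7720.028/150) = 34.013/51.4669 = 0.6609

F = 0.661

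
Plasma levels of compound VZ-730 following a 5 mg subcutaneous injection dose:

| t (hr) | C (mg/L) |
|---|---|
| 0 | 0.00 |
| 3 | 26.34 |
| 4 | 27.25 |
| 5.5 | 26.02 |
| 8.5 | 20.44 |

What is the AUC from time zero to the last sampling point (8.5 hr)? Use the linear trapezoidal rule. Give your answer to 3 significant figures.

AUC = 176 mg/L·hr

Trapezoidal AUC_0→8.5:
  [0→3]: (0.00+26.34)/2 × 3 = 39.51
  [3→4]: (26.34+27.25)/2 × 1 = 26.795
  [4→5.5]: (27.25+26.02)/2 × 1.5 = 39.9525
  [5.5→8.5]: (26.02+20.44)/2 × 3 = 69.69
  Sum = 175.9475 mg/L·hr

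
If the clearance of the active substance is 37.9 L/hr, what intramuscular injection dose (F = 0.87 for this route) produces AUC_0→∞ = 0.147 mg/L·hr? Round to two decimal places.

Dose = CL × AUC_0→∞ / F
     = 37.9 × 0.147 / 0.87 = 6.40379 mg

Dose = 6.40 mg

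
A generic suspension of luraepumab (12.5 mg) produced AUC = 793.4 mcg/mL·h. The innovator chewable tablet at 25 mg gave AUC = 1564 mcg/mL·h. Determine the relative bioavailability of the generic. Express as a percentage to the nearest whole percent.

F_rel = (AUC_test/D_test) / (AUC_ref/D_ref)
      = (793.4/12.5) / (1564/25)
      = 63.472 / 62.56 = 1.0146 = 101.46%

F_rel = 101%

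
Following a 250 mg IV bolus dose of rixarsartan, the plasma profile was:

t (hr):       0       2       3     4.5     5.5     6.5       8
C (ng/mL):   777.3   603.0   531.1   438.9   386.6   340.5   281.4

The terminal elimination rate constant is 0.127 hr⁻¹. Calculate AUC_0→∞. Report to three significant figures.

Trapezoidal AUC_0→8:
  [0→2]: (777.3+603.0)/2 × 2 = 1380.3
  [2→3]: (603.0+531.1)/2 × 1 = 567.05
  [3→4.5]: (531.1+438.9)/2 × 1.5 = 727.5
  [4.5→5.5]: (438.9+386.6)/2 × 1 = 412.75
  [5.5→6.5]: (386.6+340.5)/2 × 1 = 363.55
  [6.5→8]: (340.5+281.4)/2 × 1.5 = 466.425
  Sum = 3917.575 ng/mL·hr
Extrapolated tail: C_last / k_e = 281.4 / 0.127 = 2215.748
AUC_0→∞ = 3917.575 + 2215.748 = 6133.323 ng/mL·hr

AUC = 6130 ng/mL·hr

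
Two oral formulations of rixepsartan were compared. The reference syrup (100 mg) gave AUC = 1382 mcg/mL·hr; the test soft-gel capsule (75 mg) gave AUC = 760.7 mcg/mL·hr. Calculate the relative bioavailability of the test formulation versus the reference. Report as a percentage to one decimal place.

F_rel = (AUC_test/D_test) / (AUC_ref/D_ref)
      = (760.7/75) / (1382/100)
      = 10.1427 / 13.82 = 0.7339 = 73.39%

F_rel = 73.4%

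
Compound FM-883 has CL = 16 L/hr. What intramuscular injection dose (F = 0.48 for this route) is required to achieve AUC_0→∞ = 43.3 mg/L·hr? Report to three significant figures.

Dose = CL × AUC_0→∞ / F
     = 16 × 43.3 / 0.48 = 1443.33 mg

Dose = 1440 mg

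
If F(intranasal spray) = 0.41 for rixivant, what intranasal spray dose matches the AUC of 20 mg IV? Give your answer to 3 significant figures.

For equal systemic exposure: F × D_ev = D_iv
D_ev = D_iv / F = 20 / 0.41 = 48.7805 mg

D_intranasal = 48.8 mg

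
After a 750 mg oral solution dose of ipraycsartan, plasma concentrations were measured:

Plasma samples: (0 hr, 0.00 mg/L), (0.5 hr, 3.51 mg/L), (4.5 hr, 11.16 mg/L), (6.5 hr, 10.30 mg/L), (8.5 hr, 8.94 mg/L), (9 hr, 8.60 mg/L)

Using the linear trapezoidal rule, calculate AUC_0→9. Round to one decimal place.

Trapezoidal AUC_0→9:
  [0→0.5]: (0.00+3.51)/2 × 0.5 = 0.8775
  [0.5→4.5]: (3.51+11.16)/2 × 4 = 29.34
  [4.5→6.5]: (11.16+10.30)/2 × 2 = 21.46
  [6.5→8.5]: (10.30+8.94)/2 × 2 = 19.24
  [8.5→9]: (8.94+8.60)/2 × 0.5 = 4.385
  Sum = 75.3025 mg/L·hr

AUC = 75.3 mg/L·hr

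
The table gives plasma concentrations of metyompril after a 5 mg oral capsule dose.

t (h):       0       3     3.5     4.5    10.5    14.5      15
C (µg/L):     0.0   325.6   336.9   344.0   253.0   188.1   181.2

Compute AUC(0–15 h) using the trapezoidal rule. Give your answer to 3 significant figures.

AUC = 3760 µg/L·h

Trapezoidal AUC_0→15:
  [0→3]: (0.0+325.6)/2 × 3 = 488.4
  [3→3.5]: (325.6+336.9)/2 × 0.5 = 165.625
  [3.5→4.5]: (336.9+344.0)/2 × 1 = 340.45
  [4.5→10.5]: (344.0+253.0)/2 × 6 = 1791.0
  [10.5→14.5]: (253.0+188.1)/2 × 4 = 882.2
  [14.5→15]: (188.1+181.2)/2 × 0.5 = 92.325
  Sum = 3760.0 µg/L·h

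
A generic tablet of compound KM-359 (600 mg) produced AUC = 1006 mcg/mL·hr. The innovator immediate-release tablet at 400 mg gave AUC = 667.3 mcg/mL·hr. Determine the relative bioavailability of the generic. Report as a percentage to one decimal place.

F_rel = 100.5%

F_rel = (AUC_test/D_test) / (AUC_ref/D_ref)
      = (1006/600) / (667.3/400)
      = 1.67667 / 1.66825 = 1.0050 = 100.50%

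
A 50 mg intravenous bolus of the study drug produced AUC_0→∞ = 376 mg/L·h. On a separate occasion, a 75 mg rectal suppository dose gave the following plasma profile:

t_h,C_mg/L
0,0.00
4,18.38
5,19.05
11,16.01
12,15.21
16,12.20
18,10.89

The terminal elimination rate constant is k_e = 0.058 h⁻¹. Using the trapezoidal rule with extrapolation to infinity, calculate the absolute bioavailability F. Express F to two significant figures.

F = 0.78

Trapezoidal AUC_0→18 (rectal suppository):
  [0→4]: (0.00+18.38)/2 × 4 = 36.76
  [4→5]: (18.38+19.05)/2 × 1 = 18.715
  [5→11]: (19.05+16.01)/2 × 6 = 105.18
  [11→12]: (16.01+15.21)/2 × 1 = 15.61
  [12→16]: (15.21+12.20)/2 × 4 = 54.82
  [16→18]: (12.20+10.89)/2 × 2 = 23.09
  Sum = 254.175 mg/L·h
Tail: C_last/k_e = 10.89/0.058 = 187.759
AUC_0→∞ (rectal suppository) = 254.175 + 187.759 = 441.934 mg/L·h
F = (AUC_ev/D_ev)/(AUC_iv/D_iv) = (441.934/75)/(376/50) = 5.89245/7.52 = 0.7836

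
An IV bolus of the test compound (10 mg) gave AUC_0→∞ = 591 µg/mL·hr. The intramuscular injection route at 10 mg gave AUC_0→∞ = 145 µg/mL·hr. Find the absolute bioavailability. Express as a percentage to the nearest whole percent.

F = (AUC_ev / D_ev) / (AUC_iv / D_iv)
  = (145/10) / (591/10)
  = 14.5 / 59.1 = 0.2453
  = 24.53%

F = 25%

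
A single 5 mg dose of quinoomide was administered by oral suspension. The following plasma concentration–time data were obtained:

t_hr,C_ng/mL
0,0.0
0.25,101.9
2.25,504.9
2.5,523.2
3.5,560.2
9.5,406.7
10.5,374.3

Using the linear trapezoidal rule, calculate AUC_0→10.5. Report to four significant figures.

AUC = 4581 ng/mL·hr

Trapezoidal AUC_0→10.5:
  [0→0.25]: (0.0+101.9)/2 × 0.25 = 12.7375
  [0.25→2.25]: (101.9+504.9)/2 × 2 = 606.8
  [2.25→2.5]: (504.9+523.2)/2 × 0.25 = 128.5125
  [2.5→3.5]: (523.2+560.2)/2 × 1 = 541.7
  [3.5→9.5]: (560.2+406.7)/2 × 6 = 2900.7
  [9.5→10.5]: (406.7+374.3)/2 × 1 = 390.5
  Sum = 4580.95 ng/mL·hr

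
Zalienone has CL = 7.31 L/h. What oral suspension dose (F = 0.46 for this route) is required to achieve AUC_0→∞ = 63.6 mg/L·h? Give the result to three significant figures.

Dose = 1010 mg

Dose = CL × AUC_0→∞ / F
     = 7.31 × 63.6 / 0.46 = 1010.69 mg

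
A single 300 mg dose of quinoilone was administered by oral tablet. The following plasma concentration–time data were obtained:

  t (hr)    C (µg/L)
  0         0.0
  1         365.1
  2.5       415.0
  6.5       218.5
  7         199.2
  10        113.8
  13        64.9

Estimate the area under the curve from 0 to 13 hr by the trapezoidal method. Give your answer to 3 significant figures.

Trapezoidal AUC_0→13:
  [0→1]: (0.0+365.1)/2 × 1 = 182.55
  [1→2.5]: (365.1+415.0)/2 × 1.5 = 585.075
  [2.5→6.5]: (415.0+218.5)/2 × 4 = 1267.0
  [6.5→7]: (218.5+199.2)/2 × 0.5 = 104.425
  [7→10]: (199.2+113.8)/2 × 3 = 469.5
  [10→13]: (113.8+64.9)/2 × 3 = 268.05
  Sum = 2876.6 µg/L·hr

AUC = 2880 µg/L·hr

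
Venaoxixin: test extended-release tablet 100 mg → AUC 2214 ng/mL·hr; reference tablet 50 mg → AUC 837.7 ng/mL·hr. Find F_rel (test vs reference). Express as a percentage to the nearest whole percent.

F_rel = 132%

F_rel = (AUC_test/D_test) / (AUC_ref/D_ref)
      = (2214/100) / (837.7/50)
      = 22.14 / 16.754 = 1.3215 = 132.15%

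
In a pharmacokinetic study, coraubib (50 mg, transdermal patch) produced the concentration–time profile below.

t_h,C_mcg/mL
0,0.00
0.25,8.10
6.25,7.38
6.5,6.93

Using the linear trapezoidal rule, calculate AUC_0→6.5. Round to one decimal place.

AUC = 49.2 mcg/mL·h

Trapezoidal AUC_0→6.5:
  [0→0.25]: (0.00+8.10)/2 × 0.25 = 1.0125
  [0.25→6.25]: (8.10+7.38)/2 × 6 = 46.44
  [6.25→6.5]: (7.38+6.93)/2 × 0.25 = 1.78875
  Sum = 49.24125 mcg/mL·h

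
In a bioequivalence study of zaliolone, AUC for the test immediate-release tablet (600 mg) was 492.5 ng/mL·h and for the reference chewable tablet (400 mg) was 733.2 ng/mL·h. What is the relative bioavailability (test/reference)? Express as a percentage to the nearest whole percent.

F_rel = 45%

F_rel = (AUC_test/D_test) / (AUC_ref/D_ref)
      = (492.5/600) / (733.2/400)
      = 0.820833 / 1.833 = 0.4478 = 44.78%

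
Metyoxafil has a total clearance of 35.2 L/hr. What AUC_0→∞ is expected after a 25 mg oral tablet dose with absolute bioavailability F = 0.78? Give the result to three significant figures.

AUC = 0.554 mg/L·hr

AUC_0→∞ = F × Dose / CL
        = 0.78 × 25 / 35.2 = 0.553977 mg/L·hr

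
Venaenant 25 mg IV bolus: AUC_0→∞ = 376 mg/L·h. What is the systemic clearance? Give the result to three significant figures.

CL = Dose_iv / AUC_0→∞
   = 25 / 376 = 0.0664894 L/h

CL = 0.0665 L/h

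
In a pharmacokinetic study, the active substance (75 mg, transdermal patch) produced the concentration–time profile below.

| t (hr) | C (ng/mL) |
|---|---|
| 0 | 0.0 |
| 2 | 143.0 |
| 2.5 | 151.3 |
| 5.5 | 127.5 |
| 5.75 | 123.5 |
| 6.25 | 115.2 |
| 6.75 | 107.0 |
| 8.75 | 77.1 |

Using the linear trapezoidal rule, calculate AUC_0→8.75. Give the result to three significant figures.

Trapezoidal AUC_0→8.75:
  [0→2]: (0.0+143.0)/2 × 2 = 143.0
  [2→2.5]: (143.0+151.3)/2 × 0.5 = 73.575
  [2.5→5.5]: (151.3+127.5)/2 × 3 = 418.2
  [5.5→5.75]: (127.5+123.5)/2 × 0.25 = 31.375
  [5.75→6.25]: (123.5+115.2)/2 × 0.5 = 59.675
  [6.25→6.75]: (115.2+107.0)/2 × 0.5 = 55.55
  [6.75→8.75]: (107.0+77.1)/2 × 2 = 184.1
  Sum = 965.475 ng/mL·hr

AUC = 965 ng/mL·hr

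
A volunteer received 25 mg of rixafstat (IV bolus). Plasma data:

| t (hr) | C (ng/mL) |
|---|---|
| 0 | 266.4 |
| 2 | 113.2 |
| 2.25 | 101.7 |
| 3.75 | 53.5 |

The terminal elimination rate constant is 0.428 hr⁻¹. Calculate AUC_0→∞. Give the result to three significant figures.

Trapezoidal AUC_0→3.75:
  [0→2]: (266.4+113.2)/2 × 2 = 379.6
  [2→2.25]: (113.2+101.7)/2 × 0.25 = 26.8625
  [2.25→3.75]: (101.7+53.5)/2 × 1.5 = 116.4
  Sum = 522.8625 ng/mL·hr
Extrapolated tail: C_last / k_e = 53.5 / 0.428 = 125.000
AUC_0→∞ = 522.8625 + 125.000 = 647.8625 ng/mL·hr

AUC = 648 ng/mL·hr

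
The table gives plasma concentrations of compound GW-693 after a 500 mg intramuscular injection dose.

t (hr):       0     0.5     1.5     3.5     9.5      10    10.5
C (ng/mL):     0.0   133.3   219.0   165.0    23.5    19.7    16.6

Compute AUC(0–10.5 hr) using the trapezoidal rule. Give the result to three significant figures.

AUC = 1180 ng/mL·hr

Trapezoidal AUC_0→10.5:
  [0→0.5]: (0.0+133.3)/2 × 0.5 = 33.325
  [0.5→1.5]: (133.3+219.0)/2 × 1 = 176.15
  [1.5→3.5]: (219.0+165.0)/2 × 2 = 384.0
  [3.5→9.5]: (165.0+23.5)/2 × 6 = 565.5
  [9.5→10]: (23.5+19.7)/2 × 0.5 = 10.8
  [10→10.5]: (19.7+16.6)/2 × 0.5 = 9.075
  Sum = 1178.85 ng/mL·hr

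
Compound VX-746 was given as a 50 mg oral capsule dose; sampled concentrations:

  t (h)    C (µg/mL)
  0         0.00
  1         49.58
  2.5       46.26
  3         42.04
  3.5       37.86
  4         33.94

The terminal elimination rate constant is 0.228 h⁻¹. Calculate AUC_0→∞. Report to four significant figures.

Trapezoidal AUC_0→4:
  [0→1]: (0.00+49.58)/2 × 1 = 24.79
  [1→2.5]: (49.58+46.26)/2 × 1.5 = 71.88
  [2.5→3]: (46.26+42.04)/2 × 0.5 = 22.075
  [3→3.5]: (42.04+37.86)/2 × 0.5 = 19.975
  [3.5→4]: (37.86+33.94)/2 × 0.5 = 17.95
  Sum = 156.67 µg/mL·h
Extrapolated tail: C_last / k_e = 33.94 / 0.228 = 148.860
AUC_0→∞ = 156.67 + 148.860 = 305.53 µg/mL·h

AUC = 305.5 µg/mL·h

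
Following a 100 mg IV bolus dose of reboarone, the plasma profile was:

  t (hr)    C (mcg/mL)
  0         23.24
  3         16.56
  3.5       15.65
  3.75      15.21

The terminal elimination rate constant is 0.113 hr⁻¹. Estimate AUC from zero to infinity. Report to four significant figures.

Trapezoidal AUC_0→3.75:
  [0→3]: (23.24+16.56)/2 × 3 = 59.7
  [3→3.5]: (16.56+15.65)/2 × 0.5 = 8.0525
  [3.5→3.75]: (15.65+15.21)/2 × 0.25 = 3.8575
  Sum = 71.61 mcg/mL·hr
Extrapolated tail: C_last / k_e = 15.21 / 0.113 = 134.602
AUC_0→∞ = 71.61 + 134.602 = 206.212 mcg/mL·hr

AUC = 206.2 mcg/mL·hr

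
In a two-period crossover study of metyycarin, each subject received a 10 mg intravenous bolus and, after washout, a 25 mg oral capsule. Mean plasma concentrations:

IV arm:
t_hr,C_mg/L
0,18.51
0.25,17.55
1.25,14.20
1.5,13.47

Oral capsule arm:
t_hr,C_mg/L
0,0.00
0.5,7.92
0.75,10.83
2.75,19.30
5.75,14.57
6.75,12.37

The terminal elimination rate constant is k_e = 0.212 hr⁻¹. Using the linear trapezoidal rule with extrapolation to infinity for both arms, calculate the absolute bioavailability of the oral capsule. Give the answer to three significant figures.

Trapezoidal AUC_0→1.5 (IV):
  [0→0.25]: (18.51+17.55)/2 × 0.25 = 4.5075
  [0.25→1.25]: (17.55+14.20)/2 × 1 = 15.875
  [1.25→1.5]: (14.20+13.47)/2 × 0.25 = 3.45875
  Sum = 23.84125 mg/L·hr
IV tail: 13.47/0.212 = 63.538; AUC_iv,0→∞ = 23.84125 + 63.538 = 87.37925 mg/L·hr
Trapezoidal AUC_0→6.75 (oral capsule):
  [0→0.5]: (0.00+7.92)/2 × 0.5 = 1.98
  [0.5→0.75]: (7.92+10.83)/2 × 0.25 = 2.34375
  [0.75→2.75]: (10.83+19.30)/2 × 2 = 30.13
  [2.75→5.75]: (19.30+14.57)/2 × 3 = 50.805
  [5.75→6.75]: (14.57+12.37)/2 × 1 = 13.47
  Sum = 98.72875 mg/L·hr
oral capsule tail: 12.37/0.212 = 58.349; AUC_ev,0→∞ = 98.72875 + 58.349 = 157.07775 mg/L·hr
F = (AUC_ev/D_ev)/(AUC_iv/D_iv) = (157.07775/25)/(87.37925/10) = 6.28311/8.737925 = 0.7191

F = 0.719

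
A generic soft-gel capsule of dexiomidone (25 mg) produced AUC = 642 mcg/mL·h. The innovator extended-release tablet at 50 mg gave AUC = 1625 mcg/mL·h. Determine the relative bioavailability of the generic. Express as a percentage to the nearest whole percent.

F_rel = 79%

F_rel = (AUC_test/D_test) / (AUC_ref/D_ref)
      = (642/25) / (1625/50)
      = 25.68 / 32.5 = 0.7902 = 79.02%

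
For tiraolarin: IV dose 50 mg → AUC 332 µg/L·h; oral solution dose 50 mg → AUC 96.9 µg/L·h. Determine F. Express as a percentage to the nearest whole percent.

F = 29%

F = (AUC_ev / D_ev) / (AUC_iv / D_iv)
  = (96.9/50) / (332/50)
  = 1.938 / 6.64 = 0.2919
  = 29.19%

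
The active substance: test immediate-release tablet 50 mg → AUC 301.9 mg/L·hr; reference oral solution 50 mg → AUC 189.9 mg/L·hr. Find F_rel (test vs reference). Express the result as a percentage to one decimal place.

F_rel = (AUC_test/D_test) / (AUC_ref/D_ref)
      = (301.9/50) / (189.9/50)
      = 6.038 / 3.798 = 1.5898 = 158.98%

F_rel = 159.0%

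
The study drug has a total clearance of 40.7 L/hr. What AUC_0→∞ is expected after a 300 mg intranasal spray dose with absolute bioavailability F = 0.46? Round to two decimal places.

AUC_0→∞ = F × Dose / CL
        = 0.46 × 300 / 40.7 = 3.39066 mg/L·hr

AUC = 3.39 mg/L·hr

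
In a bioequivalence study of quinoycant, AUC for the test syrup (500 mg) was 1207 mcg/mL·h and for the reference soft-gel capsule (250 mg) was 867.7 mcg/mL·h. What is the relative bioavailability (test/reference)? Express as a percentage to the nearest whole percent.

F_rel = 70%

F_rel = (AUC_test/D_test) / (AUC_ref/D_ref)
      = (1207/500) / (867.7/250)
      = 2.414 / 3.4708 = 0.6955 = 69.55%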